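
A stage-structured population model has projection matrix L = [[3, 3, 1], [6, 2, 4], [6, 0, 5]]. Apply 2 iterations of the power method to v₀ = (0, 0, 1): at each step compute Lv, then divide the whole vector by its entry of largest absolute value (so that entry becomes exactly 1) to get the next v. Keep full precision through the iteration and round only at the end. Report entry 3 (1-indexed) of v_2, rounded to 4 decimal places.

0.9118

Lv0 = (1.00000, 4.00000, 5.00000); divide by 5.00000 → v1 = (0.20000, 0.80000, 1.00000)
Lv1 = (4.00000, 6.80000, 6.20000); divide by 6.80000 → v2 = (0.58824, 1.00000, 0.91176)
Requested entry of v2: 31/34 = 0.9118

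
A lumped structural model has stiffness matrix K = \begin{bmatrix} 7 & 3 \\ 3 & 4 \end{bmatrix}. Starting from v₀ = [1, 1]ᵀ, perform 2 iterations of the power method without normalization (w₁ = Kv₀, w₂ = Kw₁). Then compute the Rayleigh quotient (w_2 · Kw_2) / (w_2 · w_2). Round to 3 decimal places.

w1 = Kv₀ = (7·1 + 3·1; 3·1 + 4·1) = (10, 7)
w2 = Kw1 = (7·10 + 3·7; 3·10 + 4·7) = (91, 58)
Kw2 = (811, 505)
w2·Kw2 = 91·811 + 58·505 = 103091; w2·w2 = 91·91 + 58·58 = 11645
λ ≈ 103091/11645 = 8.853

8.853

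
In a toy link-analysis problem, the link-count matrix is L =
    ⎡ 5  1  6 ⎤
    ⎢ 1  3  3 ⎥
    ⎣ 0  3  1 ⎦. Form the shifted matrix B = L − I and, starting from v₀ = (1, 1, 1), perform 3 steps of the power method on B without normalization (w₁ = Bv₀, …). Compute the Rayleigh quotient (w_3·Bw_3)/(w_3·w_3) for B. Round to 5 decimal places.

B = L − I has rows (4, 1, 6); (1, 2, 3); (0, 3, 0)
w1 = Bv₀ = (11, 6, 3)
w2 = Bw1 = (68, 32, 18)
w3 = Bw2 = (412, 186, 96)
Bw3 = (2410, 1072, 558)
w3·Bw3 = 1245880; w3·w3 = 213556; μ ≈ 1245880/213556 = 5.83397

μ ≈ 5.83397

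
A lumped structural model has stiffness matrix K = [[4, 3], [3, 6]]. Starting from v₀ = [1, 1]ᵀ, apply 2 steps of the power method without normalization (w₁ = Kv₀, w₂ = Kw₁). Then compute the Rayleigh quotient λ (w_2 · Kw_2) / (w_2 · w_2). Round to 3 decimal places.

λ ≈ 8.162

w1 = Kv₀ = (7, 9)
w2 = Kw1 = (55, 75)
Kw2 = (445, 615)
w2·Kw2 = 55·445 + 75·615 = 70600; w2·w2 = 55·55 + 75·75 = 8650
λ ≈ 70600/8650 = 8.162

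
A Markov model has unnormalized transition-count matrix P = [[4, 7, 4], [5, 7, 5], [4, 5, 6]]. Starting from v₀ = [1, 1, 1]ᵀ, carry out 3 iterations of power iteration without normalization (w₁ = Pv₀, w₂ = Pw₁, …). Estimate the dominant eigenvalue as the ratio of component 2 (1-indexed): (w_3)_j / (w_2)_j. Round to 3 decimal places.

w1 = Pv₀ = (15, 17, 15)
w2 = Pw1 = (239, 269, 235)
w3 = Pw2 = (3779, 4253, 3711)
Ratio at component: 4253 / 269 = 15.810

15.810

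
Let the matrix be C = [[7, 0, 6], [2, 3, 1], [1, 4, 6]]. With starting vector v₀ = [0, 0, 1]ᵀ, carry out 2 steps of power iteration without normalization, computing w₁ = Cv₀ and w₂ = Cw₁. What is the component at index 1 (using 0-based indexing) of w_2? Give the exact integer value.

w1 = Cv₀ = (6, 1, 6)
w2 = Cw1 = (78, 21, 46)
The requested component of w2 is 21.

21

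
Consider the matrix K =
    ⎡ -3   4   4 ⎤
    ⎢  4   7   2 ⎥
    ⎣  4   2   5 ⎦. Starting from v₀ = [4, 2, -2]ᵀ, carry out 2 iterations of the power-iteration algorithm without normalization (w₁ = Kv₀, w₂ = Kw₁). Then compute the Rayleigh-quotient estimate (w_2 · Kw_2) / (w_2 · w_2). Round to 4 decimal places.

7.0500

w1 = Kv₀ = (-12, 26, 10)
w2 = Kw1 = (180, 154, 54)
Kw2 = (292, 1906, 1298)
w2·Kw2 = 180·292 + 154·1906 + 54·1298 = 416176; w2·w2 = 180·180 + 154·154 + 54·54 = 59032
λ ≈ 416176/59032 = 7.0500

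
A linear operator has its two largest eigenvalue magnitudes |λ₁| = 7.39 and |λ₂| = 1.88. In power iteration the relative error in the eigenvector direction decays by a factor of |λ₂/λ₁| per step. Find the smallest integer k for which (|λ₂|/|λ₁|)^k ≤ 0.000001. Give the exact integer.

11

|λ₂/λ₁| = 1.88/7.39 = 0.25440
Need k ≥ ln(0.000001) / ln(0.25440) = -13.8155 / -1.3689 ≈ 10.093
Smallest integer k satisfying the bound: 11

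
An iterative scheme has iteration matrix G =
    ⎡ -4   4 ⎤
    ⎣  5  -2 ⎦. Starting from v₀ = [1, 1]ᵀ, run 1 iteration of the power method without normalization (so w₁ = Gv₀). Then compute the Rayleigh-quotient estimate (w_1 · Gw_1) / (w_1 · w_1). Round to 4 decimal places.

-2.0000

w1 = Gv₀ = ((-4)·1 + 4·1; 5·1 + (-2)·1) = (0, 3)
Gw1 = (12, -6)
w1·Gw1 = 0·12 + 3·(-6) = -18; w1·w1 = 0·0 + 3·3 = 9
λ ≈ -18/9 = -2.0000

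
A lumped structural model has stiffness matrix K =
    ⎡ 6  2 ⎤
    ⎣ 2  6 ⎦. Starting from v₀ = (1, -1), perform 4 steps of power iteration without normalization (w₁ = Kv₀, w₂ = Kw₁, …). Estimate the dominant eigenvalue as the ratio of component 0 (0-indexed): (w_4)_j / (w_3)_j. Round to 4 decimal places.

λ ≈ 4.0000

w1 = Kv₀ = (4, -4)
w2 = Kw1 = (16, -16)
w3 = Kw2 = (64, -64)
w4 = Kw3 = (256, -256)
Ratio at component: 256 / 64 = 4.0000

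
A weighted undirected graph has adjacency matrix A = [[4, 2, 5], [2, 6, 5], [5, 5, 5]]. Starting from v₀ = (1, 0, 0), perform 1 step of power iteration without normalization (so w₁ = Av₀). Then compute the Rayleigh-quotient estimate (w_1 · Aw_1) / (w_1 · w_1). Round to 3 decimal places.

λ ≈ 12.111

w1 = Av₀ = (4, 2, 5)
Aw1 = (45, 45, 55)
w1·Aw1 = 4·45 + 2·45 + 5·55 = 545; w1·w1 = 4·4 + 2·2 + 5·5 = 45
λ ≈ 545/45 = 12.111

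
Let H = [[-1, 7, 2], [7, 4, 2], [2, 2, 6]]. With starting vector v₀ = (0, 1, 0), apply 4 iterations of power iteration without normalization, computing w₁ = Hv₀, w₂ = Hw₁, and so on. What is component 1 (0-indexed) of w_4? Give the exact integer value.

6542

w1 = Hv₀ = ((-1)·0 + 7·1 + 2·0; 7·0 + 4·1 + 2·0; 2·0 + 2·1 + 6·0) = (7, 4, 2)
w2 = Hw1 = ((-1)·7 + 7·4 + 2·2; 7·7 + 4·4 + 2·2; 2·7 + 2·4 + 6·2) = (25, 69, 34)
w3 = Hw2 = (526, 519, 392)
w4 = Hw3 = (3891, 6542, 4442)
The requested component of w4 is 6542.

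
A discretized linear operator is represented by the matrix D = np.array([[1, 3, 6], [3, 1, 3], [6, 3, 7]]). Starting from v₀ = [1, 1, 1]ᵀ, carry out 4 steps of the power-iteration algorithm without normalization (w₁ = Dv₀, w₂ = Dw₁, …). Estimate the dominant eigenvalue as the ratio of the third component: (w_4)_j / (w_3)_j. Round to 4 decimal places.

w1 = Dv₀ = (1·1 + 3·1 + 6·1; 3·1 + 1·1 + 3·1; 6·1 + 3·1 + 7·1) = (10, 7, 16)
w2 = Dw1 = (1·10 + 3·7 + 6·16; 3·10 + 1·7 + 3·16; 6·10 + 3·7 + 7·16) = (127, 85, 193)
w3 = Dw2 = (1540, 1045, 2368)
w4 = Dw3 = (18883, 12769, 28951)
Ratio at component: 28951 / 2368 = 12.2259

12.2259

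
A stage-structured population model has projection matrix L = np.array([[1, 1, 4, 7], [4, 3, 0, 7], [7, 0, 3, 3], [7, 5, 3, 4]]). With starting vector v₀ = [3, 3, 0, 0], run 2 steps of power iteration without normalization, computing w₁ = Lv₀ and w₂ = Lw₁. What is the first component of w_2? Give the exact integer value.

363

w1 = Lv₀ = (1·3 + 1·3 + 4·0 + 7·0; 4·3 + 3·3 + 0·0 + 7·0; 7·3 + 0·3 + 3·0 + 3·0; 7·3 + 5·3 + 3·0 + 4·0) = (6, 21, 21, 36)
w2 = Lw1 = (1·6 + 1·21 + 4·21 + 7·36; 4·6 + 3·21 + 0·21 + 7·36; 7·6 + 0·21 + 3·21 + 3·36; 7·6 + 5·21 + 3·21 + 4·36) = (363, 339, 213, 354)
The requested component of w2 is 363.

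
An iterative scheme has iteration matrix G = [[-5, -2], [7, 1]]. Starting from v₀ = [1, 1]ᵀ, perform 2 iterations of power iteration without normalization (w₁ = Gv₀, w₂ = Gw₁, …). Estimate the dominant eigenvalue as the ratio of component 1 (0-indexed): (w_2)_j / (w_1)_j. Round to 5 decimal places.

λ ≈ -5.12500

w1 = Gv₀ = (-7, 8)
w2 = Gw1 = (19, -41)
Ratio at component: -41 / 8 = -5.12500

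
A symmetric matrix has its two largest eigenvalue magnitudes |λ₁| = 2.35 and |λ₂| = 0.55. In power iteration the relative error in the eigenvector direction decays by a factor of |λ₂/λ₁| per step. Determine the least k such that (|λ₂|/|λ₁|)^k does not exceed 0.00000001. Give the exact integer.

13

|λ₂/λ₁| = 0.55/2.35 = 0.23404
Need k ≥ ln(0.00000001) / ln(0.23404) = -18.4207 / -1.4523 ≈ 12.684
Smallest integer k satisfying the bound: 13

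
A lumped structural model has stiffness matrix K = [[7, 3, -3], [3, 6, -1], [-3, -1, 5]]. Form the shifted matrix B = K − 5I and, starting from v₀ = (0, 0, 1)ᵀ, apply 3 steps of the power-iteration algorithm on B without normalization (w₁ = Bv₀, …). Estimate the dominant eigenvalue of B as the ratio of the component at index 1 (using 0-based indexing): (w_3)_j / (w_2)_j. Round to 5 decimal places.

B = K − 5I has rows (2, 3, -3); (3, 1, -1); (-3, -1, 0)
w1 = Bv₀ = (2·0 + 3·0 + (-3)·1; 3·0 + 1·0 + (-1)·1; (-3)·0 + (-1)·0 + 0·1) = (-3, -1, 0)
w2 = Bw1 = (2·(-3) + 3·(-1) + (-3)·0; 3·(-3) + 1·(-1) + (-1)·0; (-3)·(-3) + (-1)·(-1) + 0·0) = (-9, -10, 10)
w3 = Bw2 = (-78, -47, 37)
Ratio: -47/-10 = 4.70000

μ ≈ 4.70000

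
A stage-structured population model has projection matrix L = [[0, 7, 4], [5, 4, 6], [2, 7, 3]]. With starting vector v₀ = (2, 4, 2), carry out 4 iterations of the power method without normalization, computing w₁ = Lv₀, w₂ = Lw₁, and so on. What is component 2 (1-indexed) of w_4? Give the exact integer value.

93480

w1 = Lv₀ = (0·2 + 7·4 + 4·2; 5·2 + 4·4 + 6·2; 2·2 + 7·4 + 3·2) = (36, 38, 38)
w2 = Lw1 = (0·36 + 7·38 + 4·38; 5·36 + 4·38 + 6·38; 2·36 + 7·38 + 3·38) = (418, 560, 452)
w3 = Lw2 = (5728, 7042, 6112)
w4 = Lw3 = (73742, 93480, 79086)
The requested component of w4 is 93480.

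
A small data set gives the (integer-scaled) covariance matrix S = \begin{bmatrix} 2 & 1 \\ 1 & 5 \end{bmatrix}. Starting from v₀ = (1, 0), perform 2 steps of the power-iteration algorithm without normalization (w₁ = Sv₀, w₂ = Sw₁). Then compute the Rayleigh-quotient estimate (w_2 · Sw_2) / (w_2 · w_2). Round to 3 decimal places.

4.932

w1 = Sv₀ = (2, 1)
w2 = Sw1 = (5, 7)
Sw2 = (17, 40)
w2·Sw2 = 5·17 + 7·40 = 365; w2·w2 = 5·5 + 7·7 = 74
λ ≈ 365/74 = 4.932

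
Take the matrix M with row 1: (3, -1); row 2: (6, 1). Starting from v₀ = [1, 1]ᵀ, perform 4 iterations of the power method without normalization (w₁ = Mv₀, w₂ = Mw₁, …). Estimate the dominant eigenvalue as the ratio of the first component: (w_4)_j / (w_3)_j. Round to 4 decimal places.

λ ≈ 3.5909

w1 = Mv₀ = (3·1 + (-1)·1; 6·1 + 1·1) = (2, 7)
w2 = Mw1 = (3·2 + (-1)·7; 6·2 + 1·7) = (-1, 19)
w3 = Mw2 = (-22, 13)
w4 = Mw3 = (-79, -119)
Ratio at component: -79 / -22 = 3.5909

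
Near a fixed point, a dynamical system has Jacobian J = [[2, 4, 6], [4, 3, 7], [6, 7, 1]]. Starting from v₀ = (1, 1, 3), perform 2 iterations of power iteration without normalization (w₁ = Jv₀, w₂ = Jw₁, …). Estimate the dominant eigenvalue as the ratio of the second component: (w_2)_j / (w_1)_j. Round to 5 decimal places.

w1 = Jv₀ = (2·1 + 4·1 + 6·3; 4·1 + 3·1 + 7·3; 6·1 + 7·1 + 1·3) = (24, 28, 16)
w2 = Jw1 = (2·24 + 4·28 + 6·16; 4·24 + 3·28 + 7·16; 6·24 + 7·28 + 1·16) = (256, 292, 356)
Ratio at component: 292 / 28 = 10.42857

10.42857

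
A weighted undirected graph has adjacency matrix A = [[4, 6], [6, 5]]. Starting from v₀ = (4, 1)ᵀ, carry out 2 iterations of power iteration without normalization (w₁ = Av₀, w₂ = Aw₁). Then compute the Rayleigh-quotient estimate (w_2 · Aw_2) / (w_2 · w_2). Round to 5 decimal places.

w1 = Av₀ = (4·4 + 6·1; 6·4 + 5·1) = (22, 29)
w2 = Aw1 = (4·22 + 6·29; 6·22 + 5·29) = (262, 277)
Aw2 = (2710, 2957)
w2·Aw2 = 262·2710 + 277·2957 = 1529109; w2·w2 = 262·262 + 277·277 = 145373
λ ≈ 1529109/145373 = 10.51852

λ ≈ 10.51852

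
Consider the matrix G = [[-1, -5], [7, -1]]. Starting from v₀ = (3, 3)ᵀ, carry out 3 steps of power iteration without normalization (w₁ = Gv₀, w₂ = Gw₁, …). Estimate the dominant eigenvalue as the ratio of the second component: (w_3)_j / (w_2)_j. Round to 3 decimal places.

w1 = Gv₀ = (-18, 18)
w2 = Gw1 = (-72, -144)
w3 = Gw2 = (792, -360)
Ratio at component: -360 / -144 = 2.500

2.500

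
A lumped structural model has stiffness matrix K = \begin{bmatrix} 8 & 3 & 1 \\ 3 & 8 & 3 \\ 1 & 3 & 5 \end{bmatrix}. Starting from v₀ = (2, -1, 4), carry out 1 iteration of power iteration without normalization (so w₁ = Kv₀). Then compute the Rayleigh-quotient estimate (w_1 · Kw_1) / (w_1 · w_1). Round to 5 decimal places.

w1 = Kv₀ = (17, 10, 19)
Kw1 = (185, 188, 142)
w1·Kw1 = 17·185 + 10·188 + 19·142 = 7723; w1·w1 = 17·17 + 10·10 + 19·19 = 750
λ ≈ 7723/750 = 10.29733

10.29733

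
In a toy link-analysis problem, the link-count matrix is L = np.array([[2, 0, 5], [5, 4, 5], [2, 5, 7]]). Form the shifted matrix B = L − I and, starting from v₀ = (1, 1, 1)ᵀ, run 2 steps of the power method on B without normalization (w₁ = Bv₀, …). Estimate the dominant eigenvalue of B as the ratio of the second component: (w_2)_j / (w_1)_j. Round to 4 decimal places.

10.3077

B = L − I has rows (1, 0, 5); (5, 3, 5); (2, 5, 6)
w1 = Bv₀ = (6, 13, 13)
w2 = Bw1 = (71, 134, 155)
Ratio: 134/13 = 10.3077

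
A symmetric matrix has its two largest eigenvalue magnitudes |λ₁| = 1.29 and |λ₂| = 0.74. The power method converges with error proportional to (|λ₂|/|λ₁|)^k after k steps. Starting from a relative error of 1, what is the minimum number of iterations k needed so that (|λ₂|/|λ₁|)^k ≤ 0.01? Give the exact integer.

9

|λ₂/λ₁| = 0.74/1.29 = 0.57364
Need k ≥ ln(0.01) / ln(0.57364) = -4.6052 / -0.5557 ≈ 8.286
Smallest integer k satisfying the bound: 9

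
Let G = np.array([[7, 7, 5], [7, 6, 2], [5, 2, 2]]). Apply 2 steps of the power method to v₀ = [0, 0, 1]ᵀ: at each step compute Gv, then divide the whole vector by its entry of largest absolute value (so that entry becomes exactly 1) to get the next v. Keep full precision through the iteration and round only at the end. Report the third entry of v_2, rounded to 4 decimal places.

0.5593

Gv0 = (5.00000, 2.00000, 2.00000); divide by 5.00000 → v1 = (1.00000, 0.40000, 0.40000)
Gv1 = (11.80000, 10.20000, 6.60000); divide by 11.80000 → v2 = (1.00000, 0.86441, 0.55932)
Requested entry of v2: 33/59 = 0.5593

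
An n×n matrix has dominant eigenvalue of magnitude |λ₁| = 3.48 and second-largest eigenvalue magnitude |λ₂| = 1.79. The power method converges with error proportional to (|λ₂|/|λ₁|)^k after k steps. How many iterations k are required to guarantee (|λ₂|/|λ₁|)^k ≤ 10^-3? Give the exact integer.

|λ₂/λ₁| = 1.79/3.48 = 0.51437
Need k ≥ ln(10^-3) / ln(0.51437) = -6.9078 / -0.6648 ≈ 10.390
Smallest integer k satisfying the bound: 11

11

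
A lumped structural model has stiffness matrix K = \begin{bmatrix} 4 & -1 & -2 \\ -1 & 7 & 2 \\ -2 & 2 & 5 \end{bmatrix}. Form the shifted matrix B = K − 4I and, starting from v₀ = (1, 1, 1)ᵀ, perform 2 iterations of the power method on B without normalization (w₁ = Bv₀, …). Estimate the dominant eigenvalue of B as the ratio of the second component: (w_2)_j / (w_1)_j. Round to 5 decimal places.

B = K − 4I has rows (0, -1, -2); (-1, 3, 2); (-2, 2, 1)
w1 = Bv₀ = (-3, 4, 1)
w2 = Bw1 = (-6, 17, 15)
Ratio: 17/4 = 4.25000

4.25000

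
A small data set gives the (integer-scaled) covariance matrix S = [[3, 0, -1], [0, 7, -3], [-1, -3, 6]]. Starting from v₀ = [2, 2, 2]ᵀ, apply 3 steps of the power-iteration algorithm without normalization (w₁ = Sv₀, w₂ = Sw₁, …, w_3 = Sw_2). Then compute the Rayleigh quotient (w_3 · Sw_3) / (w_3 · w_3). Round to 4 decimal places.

9.2604

w1 = Sv₀ = (3·2 + 0·2 + (-1)·2; 0·2 + 7·2 + (-3)·2; (-1)·2 + (-3)·2 + 6·2) = (4, 8, 4)
w2 = Sw1 = (3·4 + 0·8 + (-1)·4; 0·4 + 7·8 + (-3)·4; (-1)·4 + (-3)·8 + 6·4) = (8, 44, -4)
w3 = Sw2 = (28, 320, -164)
Sw3 = (248, 2732, -1972)
w3·Sw3 = 28·248 + 320·2732 + (-164)·(-1972) = 1204592; w3·w3 = 28·28 + 320·320 + (-164)·(-164) = 130080
λ ≈ 1204592/130080 = 9.2604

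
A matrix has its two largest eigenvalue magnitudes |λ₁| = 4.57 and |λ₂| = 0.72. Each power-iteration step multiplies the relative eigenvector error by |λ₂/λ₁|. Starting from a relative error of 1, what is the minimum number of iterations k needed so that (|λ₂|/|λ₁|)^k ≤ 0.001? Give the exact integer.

|λ₂/λ₁| = 0.72/4.57 = 0.15755
Need k ≥ ln(0.001) / ln(0.15755) = -6.9078 / -1.8480 ≈ 3.738
Smallest integer k satisfying the bound: 4

4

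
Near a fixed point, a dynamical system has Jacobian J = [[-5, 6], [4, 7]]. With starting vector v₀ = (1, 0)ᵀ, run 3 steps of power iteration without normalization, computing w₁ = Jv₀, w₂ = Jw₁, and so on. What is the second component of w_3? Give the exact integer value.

w1 = Jv₀ = ((-5)·1 + 6·0; 4·1 + 7·0) = (-5, 4)
w2 = Jw1 = ((-5)·(-5) + 6·4; 4·(-5) + 7·4) = (49, 8)
w3 = Jw2 = (-197, 252)
The requested component of w3 is 252.

252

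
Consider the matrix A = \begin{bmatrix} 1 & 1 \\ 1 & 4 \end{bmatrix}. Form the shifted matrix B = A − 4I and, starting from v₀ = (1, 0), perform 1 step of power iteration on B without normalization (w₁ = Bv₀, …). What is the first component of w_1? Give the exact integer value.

-3

B = A − 4I has rows (-3, 1); (1, 0)
w1 = Bv₀ = (-3, 1)
Requested component of w1: -3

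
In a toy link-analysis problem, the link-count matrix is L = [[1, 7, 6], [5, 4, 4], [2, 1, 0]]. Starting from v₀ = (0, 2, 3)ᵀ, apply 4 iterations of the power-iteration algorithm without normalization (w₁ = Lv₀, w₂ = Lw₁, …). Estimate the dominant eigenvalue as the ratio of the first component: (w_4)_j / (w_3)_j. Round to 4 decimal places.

w1 = Lv₀ = (1·0 + 7·2 + 6·3; 5·0 + 4·2 + 4·3; 2·0 + 1·2 + 0·3) = (32, 20, 2)
w2 = Lw1 = (1·32 + 7·20 + 6·2; 5·32 + 4·20 + 4·2; 2·32 + 1·20 + 0·2) = (184, 248, 84)
w3 = Lw2 = (2424, 2248, 616)
w4 = Lw3 = (21856, 23576, 7096)
Ratio at component: 21856 / 2424 = 9.0165

9.0165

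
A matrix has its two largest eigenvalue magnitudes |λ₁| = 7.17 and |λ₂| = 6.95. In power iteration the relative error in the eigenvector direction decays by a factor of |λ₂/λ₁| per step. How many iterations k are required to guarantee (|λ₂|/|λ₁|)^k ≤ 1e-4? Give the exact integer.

296

|λ₂/λ₁| = 6.95/7.17 = 0.96932
Need k ≥ ln(1e-4) / ln(0.96932) = -9.2103 / -0.0312 ≈ 295.544
Smallest integer k satisfying the bound: 296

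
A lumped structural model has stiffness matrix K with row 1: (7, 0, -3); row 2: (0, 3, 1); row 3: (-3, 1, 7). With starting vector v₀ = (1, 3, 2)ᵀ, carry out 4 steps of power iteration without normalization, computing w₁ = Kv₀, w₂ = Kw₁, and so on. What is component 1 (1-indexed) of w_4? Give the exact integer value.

w1 = Kv₀ = (1, 11, 14)
w2 = Kw1 = (-35, 47, 106)
w3 = Kw2 = (-563, 247, 894)
w4 = Kw3 = (-6623, 1635, 8194)
The requested component of w4 is -6623.

-6623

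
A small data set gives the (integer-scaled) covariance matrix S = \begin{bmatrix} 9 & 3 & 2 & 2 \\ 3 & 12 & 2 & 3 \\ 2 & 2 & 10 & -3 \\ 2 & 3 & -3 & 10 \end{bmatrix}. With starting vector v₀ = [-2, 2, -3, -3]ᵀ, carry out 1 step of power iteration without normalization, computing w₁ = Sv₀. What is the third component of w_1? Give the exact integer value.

w1 = Sv₀ = (9·(-2) + 3·2 + 2·(-3) + 2·(-3); 3·(-2) + 12·2 + 2·(-3) + 3·(-3); 2·(-2) + 2·2 + 10·(-3) + (-3)·(-3); 2·(-2) + 3·2 + (-3)·(-3) + 10·(-3)) = (-24, 3, -21, -19)
The requested component of w1 is -21.

-21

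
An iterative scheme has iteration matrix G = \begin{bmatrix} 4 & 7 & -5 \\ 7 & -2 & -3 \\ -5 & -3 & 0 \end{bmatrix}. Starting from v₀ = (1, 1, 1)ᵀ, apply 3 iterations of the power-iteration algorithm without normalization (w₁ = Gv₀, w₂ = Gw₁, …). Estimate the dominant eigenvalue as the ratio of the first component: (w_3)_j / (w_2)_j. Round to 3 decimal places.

λ ≈ 11.872

w1 = Gv₀ = (4·1 + 7·1 + (-5)·1; 7·1 + (-2)·1 + (-3)·1; (-5)·1 + (-3)·1 + 0·1) = (6, 2, -8)
w2 = Gw1 = (4·6 + 7·2 + (-5)·(-8); 7·6 + (-2)·2 + (-3)·(-8); (-5)·6 + (-3)·2 + 0·(-8)) = (78, 62, -36)
w3 = Gw2 = (926, 530, -576)
Ratio at component: 926 / 78 = 11.872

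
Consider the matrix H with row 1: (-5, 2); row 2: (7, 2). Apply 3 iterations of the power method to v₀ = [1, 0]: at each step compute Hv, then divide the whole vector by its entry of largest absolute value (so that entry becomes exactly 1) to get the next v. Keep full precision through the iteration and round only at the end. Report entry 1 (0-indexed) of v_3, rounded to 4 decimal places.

Hv0 = (-5.00000, 7.00000); divide by 7.00000 → v1 = (-0.71429, 1.00000)
Hv1 = (5.57143, -3.00000); divide by 5.57143 → v2 = (1.00000, -0.53846)
Hv2 = (-6.07692, 5.92308); divide by -6.07692 → v3 = (1.00000, -0.97468)
Requested entry of v3: 231/-237 = -0.9747

-0.9747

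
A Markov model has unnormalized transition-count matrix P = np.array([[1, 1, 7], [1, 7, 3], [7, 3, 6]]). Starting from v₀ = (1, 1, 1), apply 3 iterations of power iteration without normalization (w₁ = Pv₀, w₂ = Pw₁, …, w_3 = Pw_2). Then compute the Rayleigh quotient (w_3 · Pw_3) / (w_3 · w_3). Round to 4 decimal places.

w1 = Pv₀ = (1·1 + 1·1 + 7·1; 1·1 + 7·1 + 3·1; 7·1 + 3·1 + 6·1) = (9, 11, 16)
w2 = Pw1 = (1·9 + 1·11 + 7·16; 1·9 + 7·11 + 3·16; 7·9 + 3·11 + 6·16) = (132, 134, 192)
w3 = Pw2 = (1610, 1646, 2478)
Pw3 = (20602, 20566, 31076)
w3·Pw3 = 1610·20602 + 1646·20566 + 2478·31076 = 144027184; w3·w3 = 1610·1610 + 1646·1646 + 2478·2478 = 11441900
λ ≈ 144027184/11441900 = 12.5877

λ ≈ 12.5877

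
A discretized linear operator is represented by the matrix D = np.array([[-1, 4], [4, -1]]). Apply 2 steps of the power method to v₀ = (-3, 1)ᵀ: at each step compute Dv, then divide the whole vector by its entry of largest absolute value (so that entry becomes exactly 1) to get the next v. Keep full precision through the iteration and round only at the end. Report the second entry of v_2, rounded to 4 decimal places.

Dv0 = (7.00000, -13.00000); divide by -13.00000 → v1 = (-0.53846, 1.00000)
Dv1 = (4.53846, -3.15385); divide by 4.53846 → v2 = (1.00000, -0.69492)
Requested entry of v2: 41/-59 = -0.6949

-0.6949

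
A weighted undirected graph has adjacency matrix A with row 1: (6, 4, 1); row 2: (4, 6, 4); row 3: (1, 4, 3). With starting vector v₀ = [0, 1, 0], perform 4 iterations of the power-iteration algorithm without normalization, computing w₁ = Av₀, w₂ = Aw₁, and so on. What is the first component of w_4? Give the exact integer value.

w1 = Av₀ = (6·0 + 4·1 + 1·0; 4·0 + 6·1 + 4·0; 1·0 + 4·1 + 3·0) = (4, 6, 4)
w2 = Aw1 = (6·4 + 4·6 + 1·4; 4·4 + 6·6 + 4·4; 1·4 + 4·6 + 3·4) = (52, 68, 40)
w3 = Aw2 = (624, 776, 444)
w4 = Aw3 = (7292, 8928, 5060)
The requested component of w4 is 7292.

7292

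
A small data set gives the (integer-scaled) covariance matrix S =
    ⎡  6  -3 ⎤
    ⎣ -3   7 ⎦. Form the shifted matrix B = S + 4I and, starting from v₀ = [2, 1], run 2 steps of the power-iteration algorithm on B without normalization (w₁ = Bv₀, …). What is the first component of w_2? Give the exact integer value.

B = S + 4I has rows (10, -3); (-3, 11)
w1 = Bv₀ = (17, 5)
w2 = Bw1 = (155, 4)
Requested component of w2: 155

155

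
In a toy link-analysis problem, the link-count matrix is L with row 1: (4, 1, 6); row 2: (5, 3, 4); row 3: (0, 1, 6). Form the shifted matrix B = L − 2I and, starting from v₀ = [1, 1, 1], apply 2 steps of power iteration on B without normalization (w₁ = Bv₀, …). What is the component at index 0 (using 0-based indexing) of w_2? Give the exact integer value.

58

B = L − 2I has rows (2, 1, 6); (5, 1, 4); (0, 1, 4)
w1 = Bv₀ = (2·1 + 1·1 + 6·1; 5·1 + 1·1 + 4·1; 0·1 + 1·1 + 4·1) = (9, 10, 5)
w2 = Bw1 = (2·9 + 1·10 + 6·5; 5·9 + 1·10 + 4·5; 0·9 + 1·10 + 4·5) = (58, 75, 30)
Requested component of w2: 58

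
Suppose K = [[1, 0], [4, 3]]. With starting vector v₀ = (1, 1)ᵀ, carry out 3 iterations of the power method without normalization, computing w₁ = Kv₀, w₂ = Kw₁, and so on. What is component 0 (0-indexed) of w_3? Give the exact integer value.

1

w1 = Kv₀ = (1·1 + 0·1; 4·1 + 3·1) = (1, 7)
w2 = Kw1 = (1·1 + 0·7; 4·1 + 3·7) = (1, 25)
w3 = Kw2 = (1, 79)
The requested component of w3 is 1.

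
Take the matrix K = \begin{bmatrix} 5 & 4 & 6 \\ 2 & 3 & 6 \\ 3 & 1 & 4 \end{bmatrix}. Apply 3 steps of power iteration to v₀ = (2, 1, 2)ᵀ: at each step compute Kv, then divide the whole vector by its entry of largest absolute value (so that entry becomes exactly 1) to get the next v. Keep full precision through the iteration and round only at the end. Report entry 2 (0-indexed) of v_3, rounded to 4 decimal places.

0.5329

Kv0 = (26.00000, 19.00000, 15.00000); divide by 26.00000 → v1 = (1.00000, 0.73077, 0.57692)
Kv1 = (11.38462, 7.65385, 6.03846); divide by 11.38462 → v2 = (1.00000, 0.67230, 0.53041)
Kv2 = (10.87162, 7.19932, 5.79392); divide by 10.87162 → v3 = (1.00000, 0.66221, 0.53294)
Requested entry of v3: 1715/3218 = 0.5329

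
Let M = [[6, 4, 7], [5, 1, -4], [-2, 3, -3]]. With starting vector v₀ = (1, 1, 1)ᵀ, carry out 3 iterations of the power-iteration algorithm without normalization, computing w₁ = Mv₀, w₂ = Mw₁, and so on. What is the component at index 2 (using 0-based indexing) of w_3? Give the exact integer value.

159

w1 = Mv₀ = (17, 2, -2)
w2 = Mw1 = (96, 95, -22)
w3 = Mw2 = (802, 663, 159)
The requested component of w3 is 159.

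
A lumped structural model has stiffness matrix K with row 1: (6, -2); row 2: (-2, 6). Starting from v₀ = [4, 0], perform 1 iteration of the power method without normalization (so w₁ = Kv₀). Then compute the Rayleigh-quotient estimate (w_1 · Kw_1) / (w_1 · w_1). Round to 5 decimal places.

λ ≈ 7.20000

w1 = Kv₀ = (6·4 + (-2)·0; (-2)·4 + 6·0) = (24, -8)
Kw1 = (160, -96)
w1·Kw1 = 24·160 + (-8)·(-96) = 4608; w1·w1 = 24·24 + (-8)·(-8) = 640
λ ≈ 4608/640 = 7.20000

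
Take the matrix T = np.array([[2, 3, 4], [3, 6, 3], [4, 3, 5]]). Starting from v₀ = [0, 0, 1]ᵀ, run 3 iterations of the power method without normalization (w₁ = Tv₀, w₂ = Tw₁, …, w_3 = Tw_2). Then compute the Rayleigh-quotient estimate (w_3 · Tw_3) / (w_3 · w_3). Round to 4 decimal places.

w1 = Tv₀ = (2·0 + 3·0 + 4·1; 3·0 + 6·0 + 3·1; 4·0 + 3·0 + 5·1) = (4, 3, 5)
w2 = Tw1 = (2·4 + 3·3 + 4·5; 3·4 + 6·3 + 3·5; 4·4 + 3·3 + 5·5) = (37, 45, 50)
w3 = Tw2 = (409, 531, 533)
Tw3 = (4543, 6012, 5894)
w3·Tw3 = 409·4543 + 531·6012 + 533·5894 = 8191961; w3·w3 = 409·409 + 531·531 + 533·533 = 733331
λ ≈ 8191961/733331 = 11.1709

11.1709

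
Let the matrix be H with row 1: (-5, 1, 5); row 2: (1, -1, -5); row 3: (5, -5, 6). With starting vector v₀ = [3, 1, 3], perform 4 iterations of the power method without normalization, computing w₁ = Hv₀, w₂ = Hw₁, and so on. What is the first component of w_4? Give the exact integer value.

w1 = Hv₀ = (1, -13, 28)
w2 = Hw1 = (122, -126, 238)
w3 = Hw2 = (454, -942, 2668)
w4 = Hw3 = (10128, -11944, 22988)
The requested component of w4 is 10128.

10128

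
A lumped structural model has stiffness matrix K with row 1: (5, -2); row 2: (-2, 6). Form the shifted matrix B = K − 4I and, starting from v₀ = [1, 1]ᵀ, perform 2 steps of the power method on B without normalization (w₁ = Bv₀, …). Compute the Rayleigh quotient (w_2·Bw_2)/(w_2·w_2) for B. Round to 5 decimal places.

B = K − 4I has rows (1, -2); (-2, 2)
w1 = Bv₀ = (-1, 0)
w2 = Bw1 = (-1, 2)
Bw2 = (-5, 6)
w2·Bw2 = 17; w2·w2 = 5; μ ≈ 17/5 = 3.40000

μ ≈ 3.40000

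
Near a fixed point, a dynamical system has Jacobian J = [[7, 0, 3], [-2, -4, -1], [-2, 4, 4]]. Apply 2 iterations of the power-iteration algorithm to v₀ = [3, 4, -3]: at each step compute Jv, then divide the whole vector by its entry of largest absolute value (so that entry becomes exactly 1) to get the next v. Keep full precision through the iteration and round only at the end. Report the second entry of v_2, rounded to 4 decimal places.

-0.5000

Jv0 = (12.00000, -19.00000, -2.00000); divide by -19.00000 → v1 = (-0.63158, 1.00000, 0.10526)
Jv1 = (-4.10526, -2.84211, 5.68421); divide by 5.68421 → v2 = (-0.72222, -0.50000, 1.00000)
Requested entry of v2: 54/-108 = -0.5000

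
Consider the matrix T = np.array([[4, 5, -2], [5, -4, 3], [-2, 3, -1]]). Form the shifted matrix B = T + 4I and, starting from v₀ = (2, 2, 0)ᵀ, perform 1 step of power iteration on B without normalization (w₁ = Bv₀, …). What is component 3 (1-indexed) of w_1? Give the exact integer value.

B = T + 4I has rows (8, 5, -2); (5, 0, 3); (-2, 3, 3)
w1 = Bv₀ = (26, 10, 2)
Requested component of w1: 2

2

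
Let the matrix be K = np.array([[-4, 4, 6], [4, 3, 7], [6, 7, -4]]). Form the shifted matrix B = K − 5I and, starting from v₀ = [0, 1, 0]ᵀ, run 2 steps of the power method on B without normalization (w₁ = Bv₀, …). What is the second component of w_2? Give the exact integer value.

69

B = K − 5I has rows (-9, 4, 6); (4, -2, 7); (6, 7, -9)
w1 = Bv₀ = (4, -2, 7)
w2 = Bw1 = (-2, 69, -53)
Requested component of w2: 69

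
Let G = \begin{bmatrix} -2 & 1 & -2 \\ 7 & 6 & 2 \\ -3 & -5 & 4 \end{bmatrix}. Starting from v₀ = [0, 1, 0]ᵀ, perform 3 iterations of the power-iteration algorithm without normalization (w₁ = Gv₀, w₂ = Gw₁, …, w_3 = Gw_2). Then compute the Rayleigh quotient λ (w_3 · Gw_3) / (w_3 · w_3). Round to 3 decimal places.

w1 = Gv₀ = ((-2)·0 + 1·1 + (-2)·0; 7·0 + 6·1 + 2·0; (-3)·0 + (-5)·1 + 4·0) = (1, 6, -5)
w2 = Gw1 = ((-2)·1 + 1·6 + (-2)·(-5); 7·1 + 6·6 + 2·(-5); (-3)·1 + (-5)·6 + 4·(-5)) = (14, 33, -53)
w3 = Gw2 = (111, 190, -419)
Gw3 = (806, 1079, -2959)
w3·Gw3 = 111·806 + 190·1079 + (-419)·(-2959) = 1534297; w3·w3 = 111·111 + 190·190 + (-419)·(-419) = 223982
λ ≈ 1534297/223982 = 6.850

λ ≈ 6.850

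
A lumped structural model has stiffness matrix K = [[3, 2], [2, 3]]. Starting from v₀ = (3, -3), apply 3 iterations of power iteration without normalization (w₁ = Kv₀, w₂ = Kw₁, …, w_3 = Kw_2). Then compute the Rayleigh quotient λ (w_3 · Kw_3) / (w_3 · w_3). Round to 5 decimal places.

1.00000

w1 = Kv₀ = (3, -3)
w2 = Kw1 = (3, -3)
w3 = Kw2 = (3, -3)
Kw3 = (3, -3)
w3·Kw3 = 3·3 + (-3)·(-3) = 18; w3·w3 = 3·3 + (-3)·(-3) = 18
λ ≈ 18/18 = 1.00000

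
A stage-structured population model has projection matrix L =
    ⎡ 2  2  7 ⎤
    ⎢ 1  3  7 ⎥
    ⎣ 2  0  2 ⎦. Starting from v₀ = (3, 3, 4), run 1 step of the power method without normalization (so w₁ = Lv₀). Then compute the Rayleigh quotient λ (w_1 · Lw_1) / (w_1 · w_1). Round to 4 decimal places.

w1 = Lv₀ = (2·3 + 2·3 + 7·4; 1·3 + 3·3 + 7·4; 2·3 + 0·3 + 2·4) = (40, 40, 14)
Lw1 = (258, 258, 108)
w1·Lw1 = 40·258 + 40·258 + 14·108 = 22152; w1·w1 = 40·40 + 40·40 + 14·14 = 3396
λ ≈ 22152/3396 = 6.5230

6.5230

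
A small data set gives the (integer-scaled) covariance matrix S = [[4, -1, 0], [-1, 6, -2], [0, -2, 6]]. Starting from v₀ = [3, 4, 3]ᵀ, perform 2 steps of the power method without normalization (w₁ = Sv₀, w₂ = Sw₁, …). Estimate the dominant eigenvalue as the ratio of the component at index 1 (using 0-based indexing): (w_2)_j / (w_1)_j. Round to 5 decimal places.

4.13333

w1 = Sv₀ = (4·3 + (-1)·4 + 0·3; (-1)·3 + 6·4 + (-2)·3; 0·3 + (-2)·4 + 6·3) = (8, 15, 10)
w2 = Sw1 = (4·8 + (-1)·15 + 0·10; (-1)·8 + 6·15 + (-2)·10; 0·8 + (-2)·15 + 6·10) = (17, 62, 30)
Ratio at component: 62 / 15 = 4.13333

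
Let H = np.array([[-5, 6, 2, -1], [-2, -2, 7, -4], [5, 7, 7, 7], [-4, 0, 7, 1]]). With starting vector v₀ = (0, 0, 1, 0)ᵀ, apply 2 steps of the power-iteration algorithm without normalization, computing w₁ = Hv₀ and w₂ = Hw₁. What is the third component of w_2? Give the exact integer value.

w1 = Hv₀ = ((-5)·0 + 6·0 + 2·1 + (-1)·0; (-2)·0 + (-2)·0 + 7·1 + (-4)·0; 5·0 + 7·0 + 7·1 + 7·0; (-4)·0 + 0·0 + 7·1 + 1·0) = (2, 7, 7, 7)
w2 = Hw1 = ((-5)·2 + 6·7 + 2·7 + (-1)·7; (-2)·2 + (-2)·7 + 7·7 + (-4)·7; 5·2 + 7·7 + 7·7 + 7·7; (-4)·2 + 0·7 + 7·7 + 1·7) = (39, 3, 157, 48)
The requested component of w2 is 157.

157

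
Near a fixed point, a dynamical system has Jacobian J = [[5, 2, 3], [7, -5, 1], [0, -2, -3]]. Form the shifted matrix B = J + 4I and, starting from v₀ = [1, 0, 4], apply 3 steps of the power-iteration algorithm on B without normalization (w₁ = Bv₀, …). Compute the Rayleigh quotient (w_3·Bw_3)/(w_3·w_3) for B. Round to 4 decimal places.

9.8836

B = J + 4I has rows (9, 2, 3); (7, -1, 1); (0, -2, 1)
w1 = Bv₀ = (9·1 + 2·0 + 3·4; 7·1 + (-1)·0 + 1·4; 0·1 + (-2)·0 + 1·4) = (21, 11, 4)
w2 = Bw1 = (9·21 + 2·11 + 3·4; 7·21 + (-1)·11 + 1·4; 0·21 + (-2)·11 + 1·4) = (223, 140, -18)
w3 = Bw2 = (2233, 1403, -298)
Bw3 = (22009, 13930, -3104)
w3·Bw3 = 69614879; w3·w3 = 7043502; μ ≈ 69614879/7043502 = 9.8836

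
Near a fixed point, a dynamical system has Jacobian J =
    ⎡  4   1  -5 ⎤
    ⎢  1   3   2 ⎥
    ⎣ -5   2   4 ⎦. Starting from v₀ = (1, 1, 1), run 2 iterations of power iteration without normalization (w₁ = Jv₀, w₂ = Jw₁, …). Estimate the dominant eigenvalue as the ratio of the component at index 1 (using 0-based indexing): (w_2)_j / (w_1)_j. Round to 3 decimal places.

3.333

w1 = Jv₀ = (4·1 + 1·1 + (-5)·1; 1·1 + 3·1 + 2·1; (-5)·1 + 2·1 + 4·1) = (0, 6, 1)
w2 = Jw1 = (4·0 + 1·6 + (-5)·1; 1·0 + 3·6 + 2·1; (-5)·0 + 2·6 + 4·1) = (1, 20, 16)
Ratio at component: 20 / 6 = 3.333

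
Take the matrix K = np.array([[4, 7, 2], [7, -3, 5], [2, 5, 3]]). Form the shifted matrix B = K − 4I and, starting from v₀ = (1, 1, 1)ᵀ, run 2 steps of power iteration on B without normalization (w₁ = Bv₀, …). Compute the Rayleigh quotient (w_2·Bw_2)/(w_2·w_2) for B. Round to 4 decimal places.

B = K − 4I has rows (0, 7, 2); (7, -7, 5); (2, 5, -1)
w1 = Bv₀ = (9, 5, 6)
w2 = Bw1 = (47, 58, 37)
Bw2 = (480, 108, 347)
w2·Bw2 = 41663; w2·w2 = 6942; μ ≈ 41663/6942 = 6.0016

6.0016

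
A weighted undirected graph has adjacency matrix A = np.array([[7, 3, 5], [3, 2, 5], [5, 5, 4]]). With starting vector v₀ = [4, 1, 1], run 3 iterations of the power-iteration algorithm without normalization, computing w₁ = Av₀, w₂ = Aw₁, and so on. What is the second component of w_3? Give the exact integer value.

w1 = Av₀ = (36, 19, 29)
w2 = Aw1 = (454, 291, 391)
w3 = Aw2 = (6006, 3899, 5289)
The requested component of w3 is 3899.

3899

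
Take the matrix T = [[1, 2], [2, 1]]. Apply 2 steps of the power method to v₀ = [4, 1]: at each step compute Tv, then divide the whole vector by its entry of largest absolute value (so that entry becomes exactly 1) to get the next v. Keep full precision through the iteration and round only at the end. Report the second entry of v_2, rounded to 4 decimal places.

Tv0 = (6.00000, 9.00000); divide by 9.00000 → v1 = (0.66667, 1.00000)
Tv1 = (2.66667, 2.33333); divide by 2.66667 → v2 = (1.00000, 0.87500)
Requested entry of v2: 21/24 = 0.8750

0.8750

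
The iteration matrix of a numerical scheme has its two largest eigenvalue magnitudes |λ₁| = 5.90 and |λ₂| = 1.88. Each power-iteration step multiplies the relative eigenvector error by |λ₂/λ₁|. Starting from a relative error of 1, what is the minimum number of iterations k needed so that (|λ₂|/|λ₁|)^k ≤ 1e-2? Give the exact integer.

5

|λ₂/λ₁| = 1.88/5.90 = 0.31864
Need k ≥ ln(1e-2) / ln(0.31864) = -4.6052 / -1.1437 ≈ 4.027
Smallest integer k satisfying the bound: 5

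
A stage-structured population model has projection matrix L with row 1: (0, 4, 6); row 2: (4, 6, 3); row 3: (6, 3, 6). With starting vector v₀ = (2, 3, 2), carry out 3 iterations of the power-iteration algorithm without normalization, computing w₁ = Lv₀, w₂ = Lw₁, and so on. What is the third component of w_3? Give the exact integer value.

w1 = Lv₀ = (0·2 + 4·3 + 6·2; 4·2 + 6·3 + 3·2; 6·2 + 3·3 + 6·2) = (24, 32, 33)
w2 = Lw1 = (0·24 + 4·32 + 6·33; 4·24 + 6·32 + 3·33; 6·24 + 3·32 + 6·33) = (326, 387, 438)
w3 = Lw2 = (4176, 4940, 5745)
The requested component of w3 is 5745.

5745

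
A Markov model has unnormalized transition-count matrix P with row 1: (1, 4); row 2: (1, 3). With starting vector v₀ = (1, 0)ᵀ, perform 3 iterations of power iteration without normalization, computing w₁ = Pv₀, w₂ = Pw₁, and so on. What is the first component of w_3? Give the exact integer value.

21

w1 = Pv₀ = (1, 1)
w2 = Pw1 = (5, 4)
w3 = Pw2 = (21, 17)
The requested component of w3 is 21.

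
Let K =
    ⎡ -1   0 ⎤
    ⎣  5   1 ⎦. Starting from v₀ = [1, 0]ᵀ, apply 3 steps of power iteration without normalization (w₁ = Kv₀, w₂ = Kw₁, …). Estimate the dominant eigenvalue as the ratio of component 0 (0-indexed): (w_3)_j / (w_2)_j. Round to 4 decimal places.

w1 = Kv₀ = ((-1)·1 + 0·0; 5·1 + 1·0) = (-1, 5)
w2 = Kw1 = ((-1)·(-1) + 0·5; 5·(-1) + 1·5) = (1, 0)
w3 = Kw2 = (-1, 5)
Ratio at component: -1 / 1 = -1.0000

-1.0000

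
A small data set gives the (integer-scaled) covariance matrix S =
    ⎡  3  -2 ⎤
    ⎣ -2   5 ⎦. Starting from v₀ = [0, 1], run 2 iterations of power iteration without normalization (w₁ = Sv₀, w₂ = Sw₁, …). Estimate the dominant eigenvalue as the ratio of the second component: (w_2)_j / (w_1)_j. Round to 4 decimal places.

w1 = Sv₀ = (-2, 5)
w2 = Sw1 = (-16, 29)
Ratio at component: 29 / 5 = 5.8000

λ ≈ 5.8000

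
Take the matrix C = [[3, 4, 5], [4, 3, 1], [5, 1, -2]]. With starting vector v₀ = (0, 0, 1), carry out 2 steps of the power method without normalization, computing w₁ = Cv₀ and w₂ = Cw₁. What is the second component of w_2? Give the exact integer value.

w1 = Cv₀ = (5, 1, -2)
w2 = Cw1 = (9, 21, 30)
The requested component of w2 is 21.

21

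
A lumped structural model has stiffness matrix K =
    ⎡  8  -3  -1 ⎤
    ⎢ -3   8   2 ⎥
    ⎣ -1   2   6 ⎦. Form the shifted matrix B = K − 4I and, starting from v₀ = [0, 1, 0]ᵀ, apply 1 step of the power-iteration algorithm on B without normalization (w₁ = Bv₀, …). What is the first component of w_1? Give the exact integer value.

-3

B = K − 4I has rows (4, -3, -1); (-3, 4, 2); (-1, 2, 2)
w1 = Bv₀ = (-3, 4, 2)
Requested component of w1: -3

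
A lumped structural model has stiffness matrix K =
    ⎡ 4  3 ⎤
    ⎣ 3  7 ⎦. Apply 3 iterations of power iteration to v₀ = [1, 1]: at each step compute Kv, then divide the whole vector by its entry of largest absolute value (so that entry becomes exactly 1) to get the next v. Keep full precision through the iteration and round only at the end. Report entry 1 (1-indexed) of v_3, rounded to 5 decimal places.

Kv0 = (7.000000, 10.000000); divide by 10.000000 → v1 = (0.700000, 1.000000)
Kv1 = (5.800000, 9.100000); divide by 9.100000 → v2 = (0.637363, 1.000000)
Kv2 = (5.549451, 8.912088); divide by 8.912088 → v3 = (0.622688, 1.000000)
Requested entry of v3: 505/811 = 0.62269

0.62269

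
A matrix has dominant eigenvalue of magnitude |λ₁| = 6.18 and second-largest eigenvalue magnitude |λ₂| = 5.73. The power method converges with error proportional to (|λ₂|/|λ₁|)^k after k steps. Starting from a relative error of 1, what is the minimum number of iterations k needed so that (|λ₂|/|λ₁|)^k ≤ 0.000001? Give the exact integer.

|λ₂/λ₁| = 5.73/6.18 = 0.92718
Need k ≥ ln(0.000001) / ln(0.92718) = -13.8155 / -0.0756 ≈ 182.738
Smallest integer k satisfying the bound: 183

183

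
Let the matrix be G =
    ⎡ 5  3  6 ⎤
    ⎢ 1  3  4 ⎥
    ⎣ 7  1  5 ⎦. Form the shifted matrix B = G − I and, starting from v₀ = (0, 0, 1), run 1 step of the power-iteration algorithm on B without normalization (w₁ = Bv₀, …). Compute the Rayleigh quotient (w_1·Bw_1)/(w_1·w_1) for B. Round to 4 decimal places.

B = G − I has rows (4, 3, 6); (1, 2, 4); (7, 1, 4)
w1 = Bv₀ = (4·0 + 3·0 + 6·1; 1·0 + 2·0 + 4·1; 7·0 + 1·0 + 4·1) = (6, 4, 4)
Bw1 = (60, 30, 62)
w1·Bw1 = 728; w1·w1 = 68; μ ≈ 728/68 = 10.7059

10.7059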